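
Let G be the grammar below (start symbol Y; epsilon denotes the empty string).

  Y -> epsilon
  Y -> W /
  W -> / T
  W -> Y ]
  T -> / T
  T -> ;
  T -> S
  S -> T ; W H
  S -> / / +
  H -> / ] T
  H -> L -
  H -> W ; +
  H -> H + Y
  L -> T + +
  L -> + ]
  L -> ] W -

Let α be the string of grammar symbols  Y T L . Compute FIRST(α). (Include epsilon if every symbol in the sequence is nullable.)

{ /, ;, ] }

Add FIRST(Y)\{epsilon} = { /, ] }; Y is nullable, continue.
Add FIRST(T) = { /, ; }; T is not nullable, stop.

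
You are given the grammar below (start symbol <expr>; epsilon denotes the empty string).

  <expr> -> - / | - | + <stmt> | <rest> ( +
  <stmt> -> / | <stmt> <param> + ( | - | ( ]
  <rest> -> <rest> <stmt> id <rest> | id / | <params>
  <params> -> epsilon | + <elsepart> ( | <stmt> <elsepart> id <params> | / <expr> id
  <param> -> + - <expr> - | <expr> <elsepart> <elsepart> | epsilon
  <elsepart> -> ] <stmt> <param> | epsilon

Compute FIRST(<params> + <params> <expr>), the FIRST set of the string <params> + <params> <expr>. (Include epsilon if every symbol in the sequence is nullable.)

{ (, +, -, / }

Add FIRST(<params>)\{epsilon} = { (, +, -, / }; <params> is nullable, continue.
+ is a terminal; add {+} and stop.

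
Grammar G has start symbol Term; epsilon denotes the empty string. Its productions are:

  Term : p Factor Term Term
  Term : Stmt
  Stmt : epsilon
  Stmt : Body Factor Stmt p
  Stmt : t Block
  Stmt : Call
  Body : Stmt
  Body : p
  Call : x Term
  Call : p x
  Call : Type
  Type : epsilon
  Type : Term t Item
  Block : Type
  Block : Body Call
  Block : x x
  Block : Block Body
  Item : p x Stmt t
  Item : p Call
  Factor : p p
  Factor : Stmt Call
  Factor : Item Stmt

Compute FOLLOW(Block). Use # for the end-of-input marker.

{ #, p, t, x }

In Stmt : t Block: Block is at the end, add FOLLOW(Stmt) = { #, p, t, x }.
In Block : Block Body: add FIRST(Body)\{epsilon} = { p, t, x }.
  Since Body is nullable, also add FOLLOW(Block) = { #, p, t, x }.
Union: FOLLOW(Block) = { #, p, t, x }.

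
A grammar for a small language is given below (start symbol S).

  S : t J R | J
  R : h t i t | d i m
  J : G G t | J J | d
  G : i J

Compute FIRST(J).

From J : G G t: add FIRST(G) = { i }.
From J : J J: add FIRST(J) = { d, i }.
J : d contributes {d}.
Union: FIRST(J) = { d, i }.

{ d, i }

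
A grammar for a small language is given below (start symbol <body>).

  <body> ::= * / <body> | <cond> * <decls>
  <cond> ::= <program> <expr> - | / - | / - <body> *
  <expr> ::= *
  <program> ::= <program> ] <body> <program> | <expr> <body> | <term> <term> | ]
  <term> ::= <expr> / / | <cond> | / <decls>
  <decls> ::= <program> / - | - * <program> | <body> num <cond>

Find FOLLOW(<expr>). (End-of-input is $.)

In <cond> ::= <program> <expr> -: add FIRST(-) = { - }.
In <program> ::= <expr> <body>: add FIRST(<body>) = { *, /, ] }.
In <term> ::= <expr> / /: add FIRST(/ /) = { / }.
Union: FOLLOW(<expr>) = { *, -, /, ] }.

{ *, -, /, ] }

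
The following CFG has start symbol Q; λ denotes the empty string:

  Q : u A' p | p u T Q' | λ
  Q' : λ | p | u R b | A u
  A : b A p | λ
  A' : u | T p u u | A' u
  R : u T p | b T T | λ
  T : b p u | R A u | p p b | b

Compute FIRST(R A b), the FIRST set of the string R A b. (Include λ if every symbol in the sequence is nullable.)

{ b, u }

Add FIRST(R)\{λ} = { b, u }; R is nullable, continue.
Add FIRST(A)\{λ} = { b }; A is nullable, continue.
b is a terminal; add {b} and stop.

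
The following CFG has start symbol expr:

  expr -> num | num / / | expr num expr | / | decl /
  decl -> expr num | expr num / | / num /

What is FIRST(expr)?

expr -> num contributes {num}.
expr -> num / / contributes {num}.
From expr -> expr num expr: add FIRST(expr) = { /, num }.
expr -> / contributes {/}.
From expr -> decl /: add FIRST(decl) = { /, num }.
Union: FIRST(expr) = { /, num }.

{ /, num }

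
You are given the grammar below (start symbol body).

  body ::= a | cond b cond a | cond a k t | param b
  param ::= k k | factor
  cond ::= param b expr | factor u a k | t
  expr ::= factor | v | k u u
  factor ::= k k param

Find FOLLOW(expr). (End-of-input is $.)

In cond ::= param b expr: expr is at the end, add FOLLOW(cond) = { a, b }.
Union: FOLLOW(expr) = { a, b }.

{ a, b }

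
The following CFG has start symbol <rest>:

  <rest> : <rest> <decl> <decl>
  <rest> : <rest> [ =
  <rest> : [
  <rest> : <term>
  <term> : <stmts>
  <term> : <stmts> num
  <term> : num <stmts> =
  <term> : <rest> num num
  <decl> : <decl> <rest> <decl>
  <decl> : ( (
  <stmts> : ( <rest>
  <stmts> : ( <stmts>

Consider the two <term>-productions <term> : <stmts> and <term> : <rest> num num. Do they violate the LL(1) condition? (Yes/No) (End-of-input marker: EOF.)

Yes

FIRST(<stmts>) = { ( } and FIRST(<rest> num num) = { (, [, num }.
Both contain (, so the two alternatives are not disjoint — LL(1) conflict.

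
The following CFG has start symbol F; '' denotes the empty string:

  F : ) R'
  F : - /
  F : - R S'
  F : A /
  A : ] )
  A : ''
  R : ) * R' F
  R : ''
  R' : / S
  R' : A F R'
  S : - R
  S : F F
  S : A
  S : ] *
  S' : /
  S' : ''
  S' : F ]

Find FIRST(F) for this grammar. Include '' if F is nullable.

{ ), -, /, ] }

F : ) R' contributes {)}.
F : - / contributes {-}.
F : - R S' contributes {-}.
From F : A /: A nullable, take FIRST(A) ∪ {/} = { /, ] }.
Union: FIRST(F) = { ), -, /, ] }.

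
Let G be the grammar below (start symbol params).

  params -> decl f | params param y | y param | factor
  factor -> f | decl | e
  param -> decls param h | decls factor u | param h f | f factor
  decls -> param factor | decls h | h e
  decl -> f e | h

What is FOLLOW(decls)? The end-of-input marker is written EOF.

{ e, f, h }

In param -> decls param h: add FIRST(param h) = { f, h }.
In param -> decls factor u: add FIRST(factor u) = { e, f, h }.
In decls -> decls h: add FIRST(h) = { h }.
Union: FOLLOW(decls) = { e, f, h }.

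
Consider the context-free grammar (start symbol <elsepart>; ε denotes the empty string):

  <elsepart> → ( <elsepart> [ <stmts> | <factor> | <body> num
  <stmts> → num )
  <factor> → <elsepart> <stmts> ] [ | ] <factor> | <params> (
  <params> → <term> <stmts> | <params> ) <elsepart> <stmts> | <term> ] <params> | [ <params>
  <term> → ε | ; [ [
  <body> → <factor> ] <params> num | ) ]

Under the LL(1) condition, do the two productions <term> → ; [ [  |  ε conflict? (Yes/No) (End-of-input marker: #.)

No

FIRST(; [ [) = { ; } and FIRST(ε) = { ε }.
The second is nullable but FOLLOW(<term>) = { ], num } is disjoint from FIRST of the first.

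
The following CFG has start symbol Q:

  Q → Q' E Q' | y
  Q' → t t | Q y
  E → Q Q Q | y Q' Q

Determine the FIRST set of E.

From E → Q Q Q: add FIRST(Q) = { t, y }.
E → y Q' Q contributes {y}.
Union: FIRST(E) = { t, y }.

{ t, y }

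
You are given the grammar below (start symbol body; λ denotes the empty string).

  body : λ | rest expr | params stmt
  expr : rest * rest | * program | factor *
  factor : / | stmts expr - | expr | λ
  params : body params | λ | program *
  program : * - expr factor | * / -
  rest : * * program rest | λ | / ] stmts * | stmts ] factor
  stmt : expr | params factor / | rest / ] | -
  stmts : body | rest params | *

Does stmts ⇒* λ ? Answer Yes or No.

stmts : body and each of body is nullable, so stmts ⇒* λ.

Yes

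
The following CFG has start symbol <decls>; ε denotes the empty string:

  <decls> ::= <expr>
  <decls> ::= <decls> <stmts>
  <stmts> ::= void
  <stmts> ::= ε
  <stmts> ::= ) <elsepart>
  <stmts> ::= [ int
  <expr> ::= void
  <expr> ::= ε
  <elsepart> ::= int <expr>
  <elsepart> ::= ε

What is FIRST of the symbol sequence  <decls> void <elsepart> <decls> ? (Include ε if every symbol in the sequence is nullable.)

{ ), [, void }

Add FIRST(<decls>)\{ε} = { ), [, void }; <decls> is nullable, continue.
void is a terminal; add {void} and stop.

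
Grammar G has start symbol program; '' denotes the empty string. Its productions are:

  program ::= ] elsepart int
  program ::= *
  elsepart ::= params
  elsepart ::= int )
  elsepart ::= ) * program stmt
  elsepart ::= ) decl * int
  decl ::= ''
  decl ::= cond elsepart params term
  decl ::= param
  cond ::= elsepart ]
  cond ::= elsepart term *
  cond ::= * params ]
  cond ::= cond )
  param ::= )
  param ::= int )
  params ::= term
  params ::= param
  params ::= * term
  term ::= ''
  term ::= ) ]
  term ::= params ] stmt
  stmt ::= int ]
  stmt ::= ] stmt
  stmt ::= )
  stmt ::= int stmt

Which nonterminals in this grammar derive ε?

{ decl, elsepart, params, term }

Directly nullable (have an ''-production): decl, term.
elsepart ::= params with every symbol nullable, so elsepart is nullable.
params ::= term with every symbol nullable, so params is nullable.
No other nonterminal has a production whose RHS symbols are all nullable.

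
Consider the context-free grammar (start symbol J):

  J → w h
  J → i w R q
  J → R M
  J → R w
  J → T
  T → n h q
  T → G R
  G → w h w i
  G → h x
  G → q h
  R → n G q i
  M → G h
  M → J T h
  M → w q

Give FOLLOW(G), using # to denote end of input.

In T → G R: add FIRST(R) = { n }.
In R → n G q i: add FIRST(q i) = { q }.
In M → G h: add FIRST(h) = { h }.
Union: FOLLOW(G) = { h, n, q }.

{ h, n, q }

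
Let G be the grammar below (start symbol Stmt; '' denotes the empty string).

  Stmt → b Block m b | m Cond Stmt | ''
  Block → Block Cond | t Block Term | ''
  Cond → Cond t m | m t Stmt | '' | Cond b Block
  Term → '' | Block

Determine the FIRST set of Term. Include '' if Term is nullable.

Term → '' contributes ''.
From Term → Block: add FIRST(Block) = { b, m, t, '' } (including '' since Block is nullable).
Union: FIRST(Term) = { b, m, t, '' }.

{ b, m, t, '' }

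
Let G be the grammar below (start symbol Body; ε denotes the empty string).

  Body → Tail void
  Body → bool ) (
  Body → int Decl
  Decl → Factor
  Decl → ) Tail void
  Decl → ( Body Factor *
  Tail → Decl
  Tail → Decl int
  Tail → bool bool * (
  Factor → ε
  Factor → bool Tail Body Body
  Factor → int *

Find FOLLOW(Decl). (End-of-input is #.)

In Body → int Decl: Decl is at the end, add FOLLOW(Body) = { #, (, ), *, bool, int, void }.
In Tail → Decl: Decl is at the end, add FOLLOW(Tail) = { (, ), bool, int, void }.
In Tail → Decl int: add FIRST(int) = { int }.
Union: FOLLOW(Decl) = { #, (, ), *, bool, int, void }.

{ #, (, ), *, bool, int, void }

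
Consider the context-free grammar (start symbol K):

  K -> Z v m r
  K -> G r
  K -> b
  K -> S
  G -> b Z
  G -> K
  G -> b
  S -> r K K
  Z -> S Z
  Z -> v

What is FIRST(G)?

{ b, r, v }

G -> b Z contributes {b}.
From G -> K: add FIRST(K) = { b, r, v }.
G -> b contributes {b}.
Union: FIRST(G) = { b, r, v }.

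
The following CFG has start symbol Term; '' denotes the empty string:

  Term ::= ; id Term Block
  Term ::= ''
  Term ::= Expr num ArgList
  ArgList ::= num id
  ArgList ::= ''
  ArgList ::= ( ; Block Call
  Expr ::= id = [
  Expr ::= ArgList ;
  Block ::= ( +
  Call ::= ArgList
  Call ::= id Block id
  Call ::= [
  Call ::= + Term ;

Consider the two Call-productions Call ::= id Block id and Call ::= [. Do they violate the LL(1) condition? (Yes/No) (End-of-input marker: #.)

No

FIRST(id Block id) = { id } and FIRST([) = { [ }.
The FIRST sets are disjoint and neither alternative is nullable — no conflict.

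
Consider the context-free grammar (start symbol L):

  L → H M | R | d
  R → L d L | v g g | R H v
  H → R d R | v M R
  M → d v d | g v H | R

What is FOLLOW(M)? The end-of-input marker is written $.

In L → H M: M is at the end, add FOLLOW(L) = { $, d, g, v }.
In H → v M R: add FIRST(R) = { d, v }.
Union: FOLLOW(M) = { $, d, g, v }.

{ $, d, g, v }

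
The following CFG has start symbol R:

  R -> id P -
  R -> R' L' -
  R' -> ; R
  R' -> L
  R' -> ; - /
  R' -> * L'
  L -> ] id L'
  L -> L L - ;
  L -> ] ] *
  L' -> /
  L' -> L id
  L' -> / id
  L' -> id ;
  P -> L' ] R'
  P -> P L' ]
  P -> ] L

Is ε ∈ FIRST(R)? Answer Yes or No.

No

No nonterminal in this grammar is nullable.
No production of R has an RHS whose symbols are all nullable, so R is not nullable.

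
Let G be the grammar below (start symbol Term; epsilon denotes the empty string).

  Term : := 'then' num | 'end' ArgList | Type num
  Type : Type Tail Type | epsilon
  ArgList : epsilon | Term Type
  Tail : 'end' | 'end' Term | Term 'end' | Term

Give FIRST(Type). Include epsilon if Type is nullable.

{ 'end', :=, num, epsilon }

From Type : Type Tail Type: Type nullable, take FIRST(Type) ∪ FIRST(Tail) = { 'end', :=, num }.
Type : epsilon contributes epsilon.
Union: FIRST(Type) = { 'end', :=, num, epsilon }.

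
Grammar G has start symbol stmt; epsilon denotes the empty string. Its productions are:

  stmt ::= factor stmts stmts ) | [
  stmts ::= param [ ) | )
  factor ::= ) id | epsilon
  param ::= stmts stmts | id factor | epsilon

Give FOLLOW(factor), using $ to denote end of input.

{ ), [, id }

In stmt ::= factor stmts stmts ): add FIRST(stmts stmts )) = { ), [, id }.
In param ::= id factor: factor is at the end, add FOLLOW(param) = { [ }.
Union: FOLLOW(factor) = { ), [, id }.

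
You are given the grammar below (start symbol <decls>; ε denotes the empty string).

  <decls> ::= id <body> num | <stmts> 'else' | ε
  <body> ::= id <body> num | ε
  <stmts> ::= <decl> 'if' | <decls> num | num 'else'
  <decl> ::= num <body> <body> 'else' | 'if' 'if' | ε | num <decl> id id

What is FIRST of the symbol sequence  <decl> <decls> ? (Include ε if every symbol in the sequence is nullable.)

Add FIRST(<decl>)\{ε} = { 'if', num }; <decl> is nullable, continue.
Add FIRST(<decls>)\{ε} = { 'if', id, num }; <decls> is nullable, continue.
Every symbol is nullable, so include ε.

{ 'if', id, num, ε }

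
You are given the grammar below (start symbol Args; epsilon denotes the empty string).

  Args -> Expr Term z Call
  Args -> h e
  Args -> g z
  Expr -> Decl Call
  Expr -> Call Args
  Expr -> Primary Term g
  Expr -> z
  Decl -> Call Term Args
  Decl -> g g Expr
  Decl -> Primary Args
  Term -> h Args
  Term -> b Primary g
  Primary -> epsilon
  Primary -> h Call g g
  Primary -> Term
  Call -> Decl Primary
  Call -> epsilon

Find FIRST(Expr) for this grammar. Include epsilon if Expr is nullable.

{ b, g, h, z }

From Expr -> Decl Call: add FIRST(Decl) = { b, g, h, z }.
From Expr -> Call Args: Call nullable, take FIRST(Call) ∪ FIRST(Args) = { b, g, h, z }.
From Expr -> Primary Term g: Primary nullable, take FIRST(Primary) ∪ FIRST(Term) = { b, h }.
Expr -> z contributes {z}.
Union: FIRST(Expr) = { b, g, h, z }.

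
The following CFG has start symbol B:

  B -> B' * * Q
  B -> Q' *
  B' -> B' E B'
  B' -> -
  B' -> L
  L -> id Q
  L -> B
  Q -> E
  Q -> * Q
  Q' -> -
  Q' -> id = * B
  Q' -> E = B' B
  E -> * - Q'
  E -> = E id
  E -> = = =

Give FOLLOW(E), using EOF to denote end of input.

{ EOF, *, -, =, id }

In B' -> B' E B': add FIRST(B') = { *, -, =, id }.
In Q -> E: E is at the end, add FOLLOW(Q) = { EOF, *, -, =, id }.
In Q' -> E = B' B: add FIRST(= B' B) = { = }.
In E -> = E id: add FIRST(id) = { id }.
Union: FOLLOW(E) = { EOF, *, -, =, id }.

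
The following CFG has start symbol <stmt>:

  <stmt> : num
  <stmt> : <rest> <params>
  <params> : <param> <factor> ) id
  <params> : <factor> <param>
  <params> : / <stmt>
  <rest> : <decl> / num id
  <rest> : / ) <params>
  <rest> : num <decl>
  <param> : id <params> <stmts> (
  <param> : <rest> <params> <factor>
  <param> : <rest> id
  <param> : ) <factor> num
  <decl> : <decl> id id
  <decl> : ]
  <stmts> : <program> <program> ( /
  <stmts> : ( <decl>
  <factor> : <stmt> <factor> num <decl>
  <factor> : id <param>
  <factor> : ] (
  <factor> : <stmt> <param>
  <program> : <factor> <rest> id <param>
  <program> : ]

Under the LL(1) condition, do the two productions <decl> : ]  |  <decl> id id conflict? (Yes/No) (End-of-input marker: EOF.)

FIRST(]) = { ] } and FIRST(<decl> id id) = { ] }.
Both contain ], so the two alternatives are not disjoint — LL(1) conflict.

Yes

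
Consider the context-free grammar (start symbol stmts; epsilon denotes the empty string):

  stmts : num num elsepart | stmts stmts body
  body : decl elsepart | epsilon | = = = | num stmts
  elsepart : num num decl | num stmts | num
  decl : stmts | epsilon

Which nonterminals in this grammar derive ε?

{ body, decl }

Directly nullable (have an epsilon-production): body, decl.
No other nonterminal has a production whose RHS symbols are all nullable.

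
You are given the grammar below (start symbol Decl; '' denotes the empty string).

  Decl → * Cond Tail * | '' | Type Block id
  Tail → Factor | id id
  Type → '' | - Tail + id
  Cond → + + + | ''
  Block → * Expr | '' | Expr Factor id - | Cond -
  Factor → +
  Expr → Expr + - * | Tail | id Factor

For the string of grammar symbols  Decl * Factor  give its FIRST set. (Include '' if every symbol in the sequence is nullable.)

{ *, +, -, id }

Add FIRST(Decl)\{''} = { *, +, -, id }; Decl is nullable, continue.
* is a terminal; add {*} and stop.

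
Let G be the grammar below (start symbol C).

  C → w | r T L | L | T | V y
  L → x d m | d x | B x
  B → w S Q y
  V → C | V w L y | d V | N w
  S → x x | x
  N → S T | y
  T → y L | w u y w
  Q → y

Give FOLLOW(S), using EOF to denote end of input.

{ w, y }

In B → w S Q y: add FIRST(Q y) = { y }.
In N → S T: add FIRST(T) = { w, y }.
Union: FOLLOW(S) = { w, y }.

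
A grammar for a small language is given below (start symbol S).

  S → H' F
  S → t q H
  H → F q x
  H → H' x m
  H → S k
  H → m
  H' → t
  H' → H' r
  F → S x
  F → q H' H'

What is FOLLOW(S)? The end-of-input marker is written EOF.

S is the start symbol, so EOF ∈ FOLLOW(S).
In H → S k: add FIRST(k) = { k }.
In F → S x: add FIRST(x) = { x }.
Union: FOLLOW(S) = { EOF, k, x }.

{ EOF, k, x }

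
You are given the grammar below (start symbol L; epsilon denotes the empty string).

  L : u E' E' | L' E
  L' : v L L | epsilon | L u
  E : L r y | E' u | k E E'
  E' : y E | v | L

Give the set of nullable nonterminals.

{ L' }

Directly nullable (have an epsilon-production): L'.
No other nonterminal has a production whose RHS symbols are all nullable.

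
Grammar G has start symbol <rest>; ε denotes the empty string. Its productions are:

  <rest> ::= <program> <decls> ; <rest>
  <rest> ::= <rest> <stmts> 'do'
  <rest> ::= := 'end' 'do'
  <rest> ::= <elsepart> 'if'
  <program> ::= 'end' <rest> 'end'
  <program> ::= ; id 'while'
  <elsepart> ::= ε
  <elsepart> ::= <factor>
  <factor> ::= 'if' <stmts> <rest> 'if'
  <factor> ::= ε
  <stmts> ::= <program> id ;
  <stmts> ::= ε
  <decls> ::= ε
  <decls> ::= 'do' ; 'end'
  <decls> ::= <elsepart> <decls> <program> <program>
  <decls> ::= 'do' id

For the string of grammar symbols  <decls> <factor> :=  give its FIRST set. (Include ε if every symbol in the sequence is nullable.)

{ 'do', 'end', 'if', :=, ; }

Add FIRST(<decls>)\{ε} = { 'do', 'end', 'if', ; }; <decls> is nullable, continue.
Add FIRST(<factor>)\{ε} = { 'if' }; <factor> is nullable, continue.
:= is a terminal; add {:=} and stop.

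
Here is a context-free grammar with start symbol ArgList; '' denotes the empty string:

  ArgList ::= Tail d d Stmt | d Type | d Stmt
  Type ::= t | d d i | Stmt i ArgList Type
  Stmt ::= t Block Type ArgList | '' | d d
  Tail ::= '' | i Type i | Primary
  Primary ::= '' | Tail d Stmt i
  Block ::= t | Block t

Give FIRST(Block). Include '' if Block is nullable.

{ t }

Block ::= t contributes {t}.
From Block ::= Block t: add FIRST(Block) = { t }.
Union: FIRST(Block) = { t }.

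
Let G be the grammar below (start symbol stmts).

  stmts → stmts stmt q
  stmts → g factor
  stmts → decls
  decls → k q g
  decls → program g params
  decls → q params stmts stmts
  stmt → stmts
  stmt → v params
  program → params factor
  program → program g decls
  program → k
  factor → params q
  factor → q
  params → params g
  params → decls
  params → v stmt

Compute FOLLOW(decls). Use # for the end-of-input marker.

In stmts → decls: decls is at the end, add FOLLOW(stmts) = { #, g, k, q, v }.
In program → program g decls: decls is at the end, add FOLLOW(program) = { g }.
In params → decls: decls is at the end, add FOLLOW(params) = { #, g, k, q, v }.
Union: FOLLOW(decls) = { #, g, k, q, v }.

{ #, g, k, q, v }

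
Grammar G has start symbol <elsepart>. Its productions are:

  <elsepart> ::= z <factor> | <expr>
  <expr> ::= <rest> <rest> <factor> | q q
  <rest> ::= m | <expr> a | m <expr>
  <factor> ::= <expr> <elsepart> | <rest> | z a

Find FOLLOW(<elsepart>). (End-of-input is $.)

{ $, a, m, q, z }

<elsepart> is the start symbol, so $ ∈ FOLLOW(<elsepart>).
In <factor> ::= <expr> <elsepart>: <elsepart> is at the end, add FOLLOW(<factor>) = { $, a, m, q, z }.
Union: FOLLOW(<elsepart>) = { $, a, m, q, z }.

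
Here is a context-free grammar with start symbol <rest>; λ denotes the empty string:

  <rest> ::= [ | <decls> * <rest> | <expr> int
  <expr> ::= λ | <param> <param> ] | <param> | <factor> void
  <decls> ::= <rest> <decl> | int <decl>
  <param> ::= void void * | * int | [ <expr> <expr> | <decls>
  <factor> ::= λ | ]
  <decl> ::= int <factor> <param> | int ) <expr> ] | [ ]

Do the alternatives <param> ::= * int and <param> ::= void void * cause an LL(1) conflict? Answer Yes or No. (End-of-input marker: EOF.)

No

FIRST(* int) = { * } and FIRST(void void *) = { void }.
The FIRST sets are disjoint and neither alternative is nullable — no conflict.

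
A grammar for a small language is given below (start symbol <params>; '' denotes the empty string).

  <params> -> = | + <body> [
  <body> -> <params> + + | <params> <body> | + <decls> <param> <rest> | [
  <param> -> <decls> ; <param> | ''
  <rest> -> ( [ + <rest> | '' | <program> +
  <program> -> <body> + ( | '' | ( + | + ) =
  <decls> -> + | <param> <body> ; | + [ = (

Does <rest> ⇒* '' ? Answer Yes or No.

<rest> has an ''-production, so <rest> ⇒ ''.

Yes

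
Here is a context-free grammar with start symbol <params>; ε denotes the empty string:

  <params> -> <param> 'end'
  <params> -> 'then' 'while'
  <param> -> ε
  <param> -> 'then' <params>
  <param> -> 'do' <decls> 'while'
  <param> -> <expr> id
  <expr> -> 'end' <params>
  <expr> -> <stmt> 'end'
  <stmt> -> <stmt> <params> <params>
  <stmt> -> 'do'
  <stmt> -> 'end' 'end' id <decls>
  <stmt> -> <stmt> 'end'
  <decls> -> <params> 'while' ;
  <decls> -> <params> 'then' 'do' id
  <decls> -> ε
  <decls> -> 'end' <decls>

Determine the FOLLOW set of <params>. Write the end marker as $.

{ $, 'do', 'end', 'then', 'while', id }

<params> is the start symbol, so $ ∈ FOLLOW(<params>).
In <param> -> 'then' <params>: <params> is at the end, add FOLLOW(<param>) = { 'end' }.
In <expr> -> 'end' <params>: <params> is at the end, add FOLLOW(<expr>) = { id }.
In <stmt> -> <stmt> <params> <params>: add FIRST(<params>) = { 'do', 'end', 'then' }.
In <stmt> -> <stmt> <params> <params>: <params> is at the end, add FOLLOW(<stmt>) = { 'do', 'end', 'then' }.
In <decls> -> <params> 'while' ;: add FIRST('while' ;) = { 'while' }.
In <decls> -> <params> 'then' 'do' id: add FIRST('then' 'do' id) = { 'then' }.
Union: FOLLOW(<params>) = { $, 'do', 'end', 'then', 'while', id }.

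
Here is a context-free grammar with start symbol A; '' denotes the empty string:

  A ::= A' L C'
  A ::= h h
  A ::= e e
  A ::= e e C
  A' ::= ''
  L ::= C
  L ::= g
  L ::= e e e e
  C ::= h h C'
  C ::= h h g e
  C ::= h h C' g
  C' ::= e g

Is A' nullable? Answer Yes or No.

Yes

A' has an ''-production, so A' ⇒ ''.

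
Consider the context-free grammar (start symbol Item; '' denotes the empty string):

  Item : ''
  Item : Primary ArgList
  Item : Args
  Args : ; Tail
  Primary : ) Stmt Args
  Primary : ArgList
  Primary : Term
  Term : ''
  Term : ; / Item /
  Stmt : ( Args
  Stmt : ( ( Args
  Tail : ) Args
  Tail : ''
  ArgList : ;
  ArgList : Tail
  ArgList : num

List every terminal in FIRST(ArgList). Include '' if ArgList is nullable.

ArgList : ; contributes {;}.
From ArgList : Tail: add FIRST(Tail) = { ), '' } (including '' since Tail is nullable).
ArgList : num contributes {num}.
Union: FIRST(ArgList) = { ), ;, num, '' }.

{ ), ;, num, '' }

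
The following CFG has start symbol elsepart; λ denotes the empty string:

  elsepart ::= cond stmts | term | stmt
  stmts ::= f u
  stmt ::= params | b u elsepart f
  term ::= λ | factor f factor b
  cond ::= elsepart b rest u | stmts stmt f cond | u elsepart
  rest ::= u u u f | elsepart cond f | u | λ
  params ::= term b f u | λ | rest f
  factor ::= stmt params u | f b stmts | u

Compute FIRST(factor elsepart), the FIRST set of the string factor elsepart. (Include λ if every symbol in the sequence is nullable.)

Add FIRST(factor) = { b, f, u }; factor is not nullable, stop.

{ b, f, u }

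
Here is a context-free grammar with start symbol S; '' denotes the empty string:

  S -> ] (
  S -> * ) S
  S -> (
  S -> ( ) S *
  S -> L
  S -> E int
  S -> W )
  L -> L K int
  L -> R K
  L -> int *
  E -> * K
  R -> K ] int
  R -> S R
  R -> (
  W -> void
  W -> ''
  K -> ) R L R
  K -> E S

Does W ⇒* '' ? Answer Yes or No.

W has an ''-production, so W ⇒ ''.

Yes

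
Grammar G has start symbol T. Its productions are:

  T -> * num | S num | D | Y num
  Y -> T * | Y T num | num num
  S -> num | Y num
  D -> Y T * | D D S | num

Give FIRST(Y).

{ *, num }

From Y -> T *: add FIRST(T) = { *, num }.
From Y -> Y T num: add FIRST(Y) = { *, num }.
Y -> num num contributes {num}.
Union: FIRST(Y) = { *, num }.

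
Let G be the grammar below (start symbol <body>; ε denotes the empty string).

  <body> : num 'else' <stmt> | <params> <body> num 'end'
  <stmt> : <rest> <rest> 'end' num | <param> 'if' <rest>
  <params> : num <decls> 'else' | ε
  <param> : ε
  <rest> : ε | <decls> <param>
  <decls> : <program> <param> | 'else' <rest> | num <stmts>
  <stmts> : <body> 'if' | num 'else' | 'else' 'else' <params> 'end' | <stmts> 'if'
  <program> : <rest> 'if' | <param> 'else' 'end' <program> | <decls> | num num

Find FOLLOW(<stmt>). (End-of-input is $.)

In <body> : num 'else' <stmt>: <stmt> is at the end, add FOLLOW(<body>) = { $, 'if', num }.
Union: FOLLOW(<stmt>) = { $, 'if', num }.

{ $, 'if', num }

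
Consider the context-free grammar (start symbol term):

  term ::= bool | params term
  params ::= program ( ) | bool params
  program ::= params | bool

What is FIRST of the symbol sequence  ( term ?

( is a terminal; add {(} and stop.

{ ( }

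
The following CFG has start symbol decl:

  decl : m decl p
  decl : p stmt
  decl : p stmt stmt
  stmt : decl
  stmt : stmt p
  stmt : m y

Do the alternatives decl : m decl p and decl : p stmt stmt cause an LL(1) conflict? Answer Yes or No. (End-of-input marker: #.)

No

FIRST(m decl p) = { m } and FIRST(p stmt stmt) = { p }.
The FIRST sets are disjoint and neither alternative is nullable — no conflict.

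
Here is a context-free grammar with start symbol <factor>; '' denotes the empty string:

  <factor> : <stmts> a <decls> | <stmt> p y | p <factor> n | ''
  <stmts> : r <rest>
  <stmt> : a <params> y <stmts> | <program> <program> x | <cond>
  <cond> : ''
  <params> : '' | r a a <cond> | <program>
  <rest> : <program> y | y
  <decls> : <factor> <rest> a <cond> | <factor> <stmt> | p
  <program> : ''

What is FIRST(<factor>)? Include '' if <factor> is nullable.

{ a, p, r, x, '' }

From <factor> : <stmts> a <decls>: add FIRST(<stmts>) = { r }.
From <factor> : <stmt> p y: <stmt> nullable, take FIRST(<stmt>) ∪ {p} = { a, p, x }.
<factor> : p <factor> n contributes {p}.
<factor> : '' contributes ''.
Union: FIRST(<factor>) = { a, p, r, x, '' }.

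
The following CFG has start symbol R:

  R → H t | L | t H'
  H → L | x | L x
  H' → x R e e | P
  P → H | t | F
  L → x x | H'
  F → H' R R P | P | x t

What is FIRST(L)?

L → x x contributes {x}.
From L → H': add FIRST(H') = { t, x }.
Union: FIRST(L) = { t, x }.

{ t, x }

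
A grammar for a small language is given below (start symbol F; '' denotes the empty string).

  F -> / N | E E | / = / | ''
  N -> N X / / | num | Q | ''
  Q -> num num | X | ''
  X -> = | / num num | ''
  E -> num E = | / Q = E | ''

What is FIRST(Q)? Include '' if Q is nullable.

Q -> num num contributes {num}.
From Q -> X: add FIRST(X) = { /, =, '' } (including '' since X is nullable).
Q -> '' contributes ''.
Union: FIRST(Q) = { /, =, num, '' }.

{ /, =, num, '' }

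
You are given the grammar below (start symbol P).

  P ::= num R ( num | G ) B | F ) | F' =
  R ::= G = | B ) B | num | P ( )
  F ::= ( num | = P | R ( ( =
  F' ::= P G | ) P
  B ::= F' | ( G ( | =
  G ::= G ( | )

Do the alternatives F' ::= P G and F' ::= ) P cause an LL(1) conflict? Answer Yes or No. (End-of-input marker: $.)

FIRST(P G) = { (, ), =, num } and FIRST() P) = { ) }.
Both contain ), so the two alternatives are not disjoint — LL(1) conflict.

Yes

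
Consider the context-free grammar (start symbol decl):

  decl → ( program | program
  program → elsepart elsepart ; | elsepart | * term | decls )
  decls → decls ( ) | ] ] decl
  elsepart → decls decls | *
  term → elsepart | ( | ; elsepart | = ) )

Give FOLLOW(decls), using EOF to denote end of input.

In program → decls ): add FIRST()) = { ) }.
In decls → decls ( ): add FIRST(( )) = { ( }.
In elsepart → decls decls: add FIRST(decls) = { ] }.
In elsepart → decls decls: decls is at the end, add FOLLOW(elsepart) = { EOF, (, ), *, ;, ] }.
Union: FOLLOW(decls) = { EOF, (, ), *, ;, ] }.

{ EOF, (, ), *, ;, ] }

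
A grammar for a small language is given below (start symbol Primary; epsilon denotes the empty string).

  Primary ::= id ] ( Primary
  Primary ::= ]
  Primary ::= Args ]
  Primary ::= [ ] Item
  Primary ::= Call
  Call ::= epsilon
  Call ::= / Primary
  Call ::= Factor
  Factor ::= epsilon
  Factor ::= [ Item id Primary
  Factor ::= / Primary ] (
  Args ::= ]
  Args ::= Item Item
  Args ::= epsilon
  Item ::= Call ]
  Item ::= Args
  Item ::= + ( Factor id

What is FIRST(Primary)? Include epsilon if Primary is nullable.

Primary ::= id ] ( Primary contributes {id}.
Primary ::= ] contributes {]}.
From Primary ::= Args ]: Args nullable, take FIRST(Args) ∪ {]} = { +, /, [, ] }.
Primary ::= [ ] Item contributes {[}.
From Primary ::= Call: add FIRST(Call) = { /, [, epsilon } (including epsilon since Call is nullable).
Union: FIRST(Primary) = { +, /, [, ], id, epsilon }.

{ +, /, [, ], id, epsilon }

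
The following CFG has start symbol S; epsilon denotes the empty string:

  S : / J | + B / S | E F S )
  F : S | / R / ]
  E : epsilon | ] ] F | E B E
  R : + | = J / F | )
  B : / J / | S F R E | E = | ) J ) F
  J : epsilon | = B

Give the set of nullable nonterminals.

Directly nullable (have an epsilon-production): E, J.
No other nonterminal has a production whose RHS symbols are all nullable.

{ E, J }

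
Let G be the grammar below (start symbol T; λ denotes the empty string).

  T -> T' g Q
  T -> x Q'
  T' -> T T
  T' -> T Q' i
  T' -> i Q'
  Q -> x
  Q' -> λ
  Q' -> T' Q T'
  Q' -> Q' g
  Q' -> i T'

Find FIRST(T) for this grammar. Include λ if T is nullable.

From T -> T' g Q: add FIRST(T') = { i, x }.
T -> x Q' contributes {x}.
Union: FIRST(T) = { i, x }.

{ i, x }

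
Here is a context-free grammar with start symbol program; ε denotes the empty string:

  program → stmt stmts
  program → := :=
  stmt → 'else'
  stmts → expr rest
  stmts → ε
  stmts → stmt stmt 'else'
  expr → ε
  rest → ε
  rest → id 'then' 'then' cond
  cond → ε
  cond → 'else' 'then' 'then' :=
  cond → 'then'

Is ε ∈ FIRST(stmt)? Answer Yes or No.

Nullable nonterminals: cond, expr, rest, stmts.
No production of stmt has an RHS whose symbols are all nullable, so stmt is not nullable.

No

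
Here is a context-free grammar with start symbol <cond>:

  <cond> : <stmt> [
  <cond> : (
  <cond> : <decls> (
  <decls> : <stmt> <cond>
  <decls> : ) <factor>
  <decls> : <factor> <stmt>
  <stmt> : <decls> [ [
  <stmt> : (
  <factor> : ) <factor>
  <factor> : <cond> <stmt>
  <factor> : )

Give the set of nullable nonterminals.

{ } (none)

No nonterminal has an empty production or an RHS whose symbols are all nullable.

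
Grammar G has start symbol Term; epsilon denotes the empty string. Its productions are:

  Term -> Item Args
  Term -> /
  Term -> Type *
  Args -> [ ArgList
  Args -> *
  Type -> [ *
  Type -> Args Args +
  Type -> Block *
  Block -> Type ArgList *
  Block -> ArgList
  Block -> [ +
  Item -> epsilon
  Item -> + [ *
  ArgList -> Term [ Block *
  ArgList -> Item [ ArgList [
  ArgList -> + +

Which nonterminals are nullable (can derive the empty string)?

{ Item }

Directly nullable (have an epsilon-production): Item.
No other nonterminal has a production whose RHS symbols are all nullable.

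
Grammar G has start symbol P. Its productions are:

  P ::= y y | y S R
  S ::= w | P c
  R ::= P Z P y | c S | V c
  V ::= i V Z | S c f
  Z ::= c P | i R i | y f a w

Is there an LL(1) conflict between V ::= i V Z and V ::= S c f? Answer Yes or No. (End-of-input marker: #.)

FIRST(i V Z) = { i } and FIRST(S c f) = { w, y }.
The FIRST sets are disjoint and neither alternative is nullable — no conflict.

No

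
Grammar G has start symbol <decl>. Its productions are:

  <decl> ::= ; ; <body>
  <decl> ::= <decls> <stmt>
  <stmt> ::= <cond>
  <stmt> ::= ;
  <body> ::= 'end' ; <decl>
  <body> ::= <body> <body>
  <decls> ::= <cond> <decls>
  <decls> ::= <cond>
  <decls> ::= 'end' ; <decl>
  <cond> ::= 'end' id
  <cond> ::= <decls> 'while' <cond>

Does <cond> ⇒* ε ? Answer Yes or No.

No

No nonterminal in this grammar is nullable.
No production of <cond> has an RHS whose symbols are all nullable, so <cond> is not nullable.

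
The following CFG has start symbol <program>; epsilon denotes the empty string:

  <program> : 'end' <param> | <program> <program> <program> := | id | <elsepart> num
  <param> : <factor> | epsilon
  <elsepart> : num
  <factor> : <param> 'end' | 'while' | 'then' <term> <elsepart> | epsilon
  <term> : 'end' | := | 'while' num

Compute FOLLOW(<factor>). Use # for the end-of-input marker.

In <param> : <factor>: <factor> is at the end, add FOLLOW(<param>) = { #, 'end', :=, id, num }.
Union: FOLLOW(<factor>) = { #, 'end', :=, id, num }.

{ #, 'end', :=, id, num }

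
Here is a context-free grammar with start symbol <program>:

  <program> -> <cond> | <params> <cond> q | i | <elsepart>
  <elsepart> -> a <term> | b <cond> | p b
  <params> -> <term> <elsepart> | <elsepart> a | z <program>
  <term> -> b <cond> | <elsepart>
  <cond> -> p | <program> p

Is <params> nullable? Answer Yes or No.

No

No nonterminal in this grammar is nullable.
No production of <params> has an RHS whose symbols are all nullable, so <params> is not nullable.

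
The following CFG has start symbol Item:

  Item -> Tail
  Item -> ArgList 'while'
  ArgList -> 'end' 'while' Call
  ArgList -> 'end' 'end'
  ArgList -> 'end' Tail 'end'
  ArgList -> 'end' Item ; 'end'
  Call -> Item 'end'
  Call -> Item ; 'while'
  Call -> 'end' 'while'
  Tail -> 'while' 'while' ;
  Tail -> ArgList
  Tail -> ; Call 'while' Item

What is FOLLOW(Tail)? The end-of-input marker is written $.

In Item -> Tail: Tail is at the end, add FOLLOW(Item) = { $, 'end', ; }.
In ArgList -> 'end' Tail 'end': add FIRST('end') = { 'end' }.
Union: FOLLOW(Tail) = { $, 'end', ; }.

{ $, 'end', ; }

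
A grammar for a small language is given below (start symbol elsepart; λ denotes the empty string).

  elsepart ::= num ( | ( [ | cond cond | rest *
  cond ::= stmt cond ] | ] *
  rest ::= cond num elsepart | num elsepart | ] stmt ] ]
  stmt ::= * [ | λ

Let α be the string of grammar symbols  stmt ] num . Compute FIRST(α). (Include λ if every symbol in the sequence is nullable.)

{ *, ] }

Add FIRST(stmt)\{λ} = { * }; stmt is nullable, continue.
] is a terminal; add {]} and stop.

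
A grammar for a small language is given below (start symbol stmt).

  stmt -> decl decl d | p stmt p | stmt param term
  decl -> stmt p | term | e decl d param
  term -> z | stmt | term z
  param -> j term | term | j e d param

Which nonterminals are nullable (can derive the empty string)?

{ } (none)

No nonterminal has an empty production or an RHS whose symbols are all nullable.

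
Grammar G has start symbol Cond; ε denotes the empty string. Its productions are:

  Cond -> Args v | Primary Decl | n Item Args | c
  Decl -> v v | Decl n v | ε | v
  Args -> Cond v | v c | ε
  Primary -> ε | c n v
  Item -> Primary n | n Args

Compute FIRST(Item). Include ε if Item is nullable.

From Item -> Primary n: Primary nullable, take FIRST(Primary) ∪ {n} = { c, n }.
Item -> n Args contributes {n}.
Union: FIRST(Item) = { c, n }.

{ c, n }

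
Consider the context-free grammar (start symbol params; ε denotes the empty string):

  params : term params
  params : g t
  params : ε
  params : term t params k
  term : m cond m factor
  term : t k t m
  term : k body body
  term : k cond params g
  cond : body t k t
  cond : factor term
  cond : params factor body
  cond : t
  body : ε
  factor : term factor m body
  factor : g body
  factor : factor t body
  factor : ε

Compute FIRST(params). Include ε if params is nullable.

From params : term params: add FIRST(term) = { k, m, t }.
params : g t contributes {g}.
params : ε contributes ε.
From params : term t params k: add FIRST(term) = { k, m, t }.
Union: FIRST(params) = { g, k, m, t, ε }.

{ g, k, m, t, ε }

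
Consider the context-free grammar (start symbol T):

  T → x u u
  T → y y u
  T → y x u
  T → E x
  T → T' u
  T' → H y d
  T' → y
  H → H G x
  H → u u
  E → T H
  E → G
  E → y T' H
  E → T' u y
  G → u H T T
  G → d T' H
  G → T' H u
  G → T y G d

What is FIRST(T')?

From T' → H y d: add FIRST(H) = { u }.
T' → y contributes {y}.
Union: FIRST(T') = { u, y }.

{ u, y }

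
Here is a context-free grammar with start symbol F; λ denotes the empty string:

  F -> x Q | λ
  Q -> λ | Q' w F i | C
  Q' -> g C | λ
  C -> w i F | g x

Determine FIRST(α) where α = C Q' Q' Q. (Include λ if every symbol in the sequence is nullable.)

Add FIRST(C) = { g, w }; C is not nullable, stop.

{ g, w }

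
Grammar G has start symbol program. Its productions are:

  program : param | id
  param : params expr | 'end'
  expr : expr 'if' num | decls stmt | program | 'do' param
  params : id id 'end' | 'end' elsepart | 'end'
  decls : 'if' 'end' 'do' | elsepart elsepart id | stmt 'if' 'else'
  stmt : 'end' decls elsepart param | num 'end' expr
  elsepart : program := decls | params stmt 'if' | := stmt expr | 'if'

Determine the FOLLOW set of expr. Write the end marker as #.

{ #, 'do', 'end', 'if', :=, id, num }

In param : params expr: expr is at the end, add FOLLOW(param) = { #, 'do', 'end', 'if', :=, id, num }.
In expr : expr 'if' num: add FIRST('if' num) = { 'if' }.
In stmt : num 'end' expr: expr is at the end, add FOLLOW(stmt) = { #, 'do', 'end', 'if', :=, id, num }.
In elsepart : := stmt expr: expr is at the end, add FOLLOW(elsepart) = { 'do', 'end', 'if', :=, id, num }.
Union: FOLLOW(expr) = { #, 'do', 'end', 'if', :=, id, num }.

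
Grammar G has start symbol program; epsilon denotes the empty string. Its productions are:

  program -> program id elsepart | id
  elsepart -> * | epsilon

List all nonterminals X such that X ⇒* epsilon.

Directly nullable (have an epsilon-production): elsepart.
No other nonterminal has a production whose RHS symbols are all nullable.

{ elsepart }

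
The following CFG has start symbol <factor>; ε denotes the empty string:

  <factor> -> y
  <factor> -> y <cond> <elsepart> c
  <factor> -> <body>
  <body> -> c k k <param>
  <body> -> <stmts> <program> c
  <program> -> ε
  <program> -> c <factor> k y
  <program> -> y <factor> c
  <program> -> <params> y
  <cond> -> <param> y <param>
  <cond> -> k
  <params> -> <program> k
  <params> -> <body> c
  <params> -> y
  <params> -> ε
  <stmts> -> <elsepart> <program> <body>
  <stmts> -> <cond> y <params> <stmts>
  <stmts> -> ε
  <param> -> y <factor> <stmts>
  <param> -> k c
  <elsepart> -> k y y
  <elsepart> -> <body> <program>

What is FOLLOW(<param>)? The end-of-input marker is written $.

{ $, c, k, y }

In <body> -> c k k <param>: <param> is at the end, add FOLLOW(<body>) = { $, c, k, y }.
In <cond> -> <param> y <param>: add FIRST(y <param>) = { y }.
In <cond> -> <param> y <param>: <param> is at the end, add FOLLOW(<cond>) = { c, k, y }.
Union: FOLLOW(<param>) = { $, c, k, y }.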